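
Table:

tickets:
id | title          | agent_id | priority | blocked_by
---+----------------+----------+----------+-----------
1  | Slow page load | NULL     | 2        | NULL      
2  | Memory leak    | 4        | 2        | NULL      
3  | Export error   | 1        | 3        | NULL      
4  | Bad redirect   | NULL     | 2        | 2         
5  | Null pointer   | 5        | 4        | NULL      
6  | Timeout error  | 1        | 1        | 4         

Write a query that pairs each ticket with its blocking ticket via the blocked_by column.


This is a self-join: tickets is joined to a second copy of itself, matching each row's blocked_by to another row's id. Use LEFT JOIN so rows with blocked_by=NULL are kept.
  - ticket 1 (Slow page load): blocked_by=NULL -> NULL
  - ticket 2 (Memory leak): blocked_by=NULL -> NULL
  - ticket 3 (Export error): blocked_by=NULL -> NULL
  - ticket 4 (Bad redirect): blocked_by=2 -> Memory leak
  - ticket 5 (Null pointer): blocked_by=NULL -> NULL
  - ticket 6 (Timeout error): blocked_by=4 -> Bad redirect

SQL:
SELECT a.title AS item, b.title AS blocked_by
FROM tickets a
LEFT JOIN tickets b ON a.blocked_by = b.id

Result:
item           | blocked_by  
---------------+-------------
Slow page load | NULL        
Memory leak    | NULL        
Export error   | NULL        
Bad redirect   | Memory leak 
Null pointer   | NULL        
Timeout error  | Bad redirect


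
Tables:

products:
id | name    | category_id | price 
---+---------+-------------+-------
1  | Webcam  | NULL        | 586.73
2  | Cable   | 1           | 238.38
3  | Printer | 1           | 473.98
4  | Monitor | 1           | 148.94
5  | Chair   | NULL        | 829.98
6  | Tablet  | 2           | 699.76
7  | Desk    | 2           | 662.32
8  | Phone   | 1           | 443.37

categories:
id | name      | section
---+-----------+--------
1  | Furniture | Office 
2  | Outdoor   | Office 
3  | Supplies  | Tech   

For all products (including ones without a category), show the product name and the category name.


LEFT JOIN keeps every row from products (the left table); where category_id has no match in categories, the category columns become NULL. Walk through each product:
  - product 1 (Webcam): category_id=NULL, no match -> kept with NULL
  - product 2 (Cable): category_id=1 -> matches Furniture
  - product 3 (Printer): category_id=1 -> matches Furniture
  - product 4 (Monitor): category_id=1 -> matches Furniture
  - product 5 (Chair): category_id=NULL, no match -> kept with NULL
  - product 6 (Tablet): category_id=2 -> matches Outdoor
  - product 7 (Desk): category_id=2 -> matches Outdoor
  - product 8 (Phone): category_id=1 -> matches Furniture
All 8 rows appear; 2 have NULL category.

SQL:
SELECT a.name, b.name AS category
FROM products a
LEFT JOIN categories b ON a.category_id = b.id

Result:
name    | category 
--------+----------
Webcam  | NULL     
Cable   | Furniture
Printer | Furniture
Monitor | Furniture
Chair   | NULL     
Tablet  | Outdoor  
Desk    | Outdoor  
Phone   | Furniture


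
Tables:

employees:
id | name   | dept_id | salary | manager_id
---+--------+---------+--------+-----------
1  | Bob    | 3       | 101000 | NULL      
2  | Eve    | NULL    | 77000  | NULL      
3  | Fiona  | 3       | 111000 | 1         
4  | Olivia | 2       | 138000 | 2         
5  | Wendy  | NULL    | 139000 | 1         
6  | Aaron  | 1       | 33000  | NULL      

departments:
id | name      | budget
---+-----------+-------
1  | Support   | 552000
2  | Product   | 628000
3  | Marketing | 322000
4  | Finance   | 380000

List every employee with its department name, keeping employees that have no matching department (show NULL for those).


LEFT JOIN keeps every row from employees (the left table); where dept_id has no match in departments, the department columns become NULL. Walk through each employee:
  - employee 1 (Bob): dept_id=3 -> matches Marketing
  - employee 2 (Eve): dept_id=NULL, no match -> kept with NULL
  - employee 3 (Fiona): dept_id=3 -> matches Marketing
  - employee 4 (Olivia): dept_id=2 -> matches Product
  - employee 5 (Wendy): dept_id=NULL, no match -> kept with NULL
  - employee 6 (Aaron): dept_id=1 -> matches Support
All 6 rows appear; 2 have NULL department.

SQL:
SELECT a.name, b.name AS department
FROM employees a
LEFT JOIN departments b ON a.dept_id = b.id

Result:
name   | department
-------+-----------
Bob    | Marketing 
Eve    | NULL      
Fiona  | Marketing 
Olivia | Product   
Wendy  | NULL      
Aaron  | Support   


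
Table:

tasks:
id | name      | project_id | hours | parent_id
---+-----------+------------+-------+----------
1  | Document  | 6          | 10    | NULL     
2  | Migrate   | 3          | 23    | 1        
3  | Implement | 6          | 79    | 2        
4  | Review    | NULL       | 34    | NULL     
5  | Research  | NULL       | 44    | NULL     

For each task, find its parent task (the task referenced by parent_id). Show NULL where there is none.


This is a self-join: tasks is joined to a second copy of itself, matching each row's parent_id to another row's id. Use LEFT JOIN so rows with parent_id=NULL are kept.
  - task 1 (Document): parent_id=NULL -> NULL
  - task 2 (Migrate): parent_id=1 -> Document
  - task 3 (Implement): parent_id=2 -> Migrate
  - task 4 (Review): parent_id=NULL -> NULL
  - task 5 (Research): parent_id=NULL -> NULL

SQL:
SELECT a.name AS item, b.name AS parent
FROM tasks a
LEFT JOIN tasks b ON a.parent_id = b.id

Result:
item      | parent  
----------+---------
Document  | NULL    
Migrate   | Document
Implement | Migrate 
Review    | NULL    
Research  | NULL    


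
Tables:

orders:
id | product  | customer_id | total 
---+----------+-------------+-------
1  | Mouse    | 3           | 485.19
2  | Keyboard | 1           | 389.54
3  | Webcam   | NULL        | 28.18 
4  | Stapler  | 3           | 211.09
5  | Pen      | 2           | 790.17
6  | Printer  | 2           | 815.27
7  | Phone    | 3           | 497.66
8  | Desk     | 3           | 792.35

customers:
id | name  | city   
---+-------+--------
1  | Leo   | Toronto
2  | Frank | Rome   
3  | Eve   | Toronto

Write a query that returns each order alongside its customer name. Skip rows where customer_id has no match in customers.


INNER JOIN keeps only orders rows whose customer_id matches an id in customers. Walk through each order:
  - order 1 (Mouse): customer_id=3 -> matches Eve
  - order 2 (Keyboard): customer_id=1 -> matches Leo
  - order 3 (Webcam): customer_id=NULL, no match -> dropped
  - order 4 (Stapler): customer_id=3 -> matches Eve
  - order 5 (Pen): customer_id=2 -> matches Frank
  - order 6 (Printer): customer_id=2 -> matches Frank
  - order 7 (Phone): customer_id=3 -> matches Eve
  - order 8 (Desk): customer_id=3 -> matches Eve
So 1 of 8 rows is dropped.

SQL:
SELECT a.product, b.name AS customer
FROM orders a
INNER JOIN customers b ON a.customer_id = b.id

Result:
product  | customer
---------+---------
Mouse    | Eve     
Keyboard | Leo     
Stapler  | Eve     
Pen      | Frank   
Printer  | Frank   
Phone    | Eve     
Desk     | Eve     


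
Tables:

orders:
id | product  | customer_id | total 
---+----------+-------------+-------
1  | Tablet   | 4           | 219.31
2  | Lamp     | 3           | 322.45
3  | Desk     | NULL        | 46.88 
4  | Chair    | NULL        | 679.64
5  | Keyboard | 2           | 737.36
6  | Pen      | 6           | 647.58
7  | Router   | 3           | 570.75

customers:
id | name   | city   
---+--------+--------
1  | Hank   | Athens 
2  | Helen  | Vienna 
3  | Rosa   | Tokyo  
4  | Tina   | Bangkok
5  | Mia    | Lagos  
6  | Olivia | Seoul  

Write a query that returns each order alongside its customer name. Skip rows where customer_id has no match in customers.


INNER JOIN keeps only orders rows whose customer_id matches an id in customers. Walk through each order:
  - order 1 (Tablet): customer_id=4 -> matches Tina
  - order 2 (Lamp): customer_id=3 -> matches Rosa
  - order 3 (Desk): customer_id=NULL, no match -> dropped
  - order 4 (Chair): customer_id=NULL, no match -> dropped
  - order 5 (Keyboard): customer_id=2 -> matches Helen
  - order 6 (Pen): customer_id=6 -> matches Olivia
  - order 7 (Router): customer_id=3 -> matches Rosa
So 2 of 7 rows are dropped.

SQL:
SELECT a.product, b.name AS customer
FROM orders a
INNER JOIN customers b ON a.customer_id = b.id

Result:
product  | customer
---------+---------
Tablet   | Tina    
Lamp     | Rosa    
Keyboard | Helen   
Pen      | Olivia  
Router   | Rosa    


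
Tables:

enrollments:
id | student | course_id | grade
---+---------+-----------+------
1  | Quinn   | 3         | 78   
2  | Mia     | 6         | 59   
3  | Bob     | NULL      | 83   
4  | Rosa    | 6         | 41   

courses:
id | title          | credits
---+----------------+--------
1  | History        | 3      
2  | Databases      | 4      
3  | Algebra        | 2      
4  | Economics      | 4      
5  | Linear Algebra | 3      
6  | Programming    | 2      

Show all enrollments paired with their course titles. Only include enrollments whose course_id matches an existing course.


INNER JOIN keeps only enrollments rows whose course_id matches an id in courses. Walk through each enrollment:
  - enrollment 1 (Quinn): course_id=3 -> matches Algebra
  - enrollment 2 (Mia): course_id=6 -> matches Programming
  - enrollment 3 (Bob): course_id=NULL, no match -> dropped
  - enrollment 4 (Rosa): course_id=6 -> matches Programming
So 1 of 4 rows is dropped.

SQL:
SELECT a.student, b.title AS course
FROM enrollments a
INNER JOIN courses b ON a.course_id = b.id

Result:
student | course     
--------+------------
Quinn   | Algebra    
Mia     | Programming
Rosa    | Programming


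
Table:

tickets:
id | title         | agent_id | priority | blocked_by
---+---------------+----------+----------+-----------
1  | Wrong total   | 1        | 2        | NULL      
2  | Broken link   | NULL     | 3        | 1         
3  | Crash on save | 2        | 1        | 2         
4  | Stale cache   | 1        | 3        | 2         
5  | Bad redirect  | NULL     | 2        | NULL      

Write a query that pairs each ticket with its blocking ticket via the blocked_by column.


This is a self-join: tickets is joined to a second copy of itself, matching each row's blocked_by to another row's id. Use LEFT JOIN so rows with blocked_by=NULL are kept.
  - ticket 1 (Wrong total): blocked_by=NULL -> NULL
  - ticket 2 (Broken link): blocked_by=1 -> Wrong total
  - ticket 3 (Crash on save): blocked_by=2 -> Broken link
  - ticket 4 (Stale cache): blocked_by=2 -> Broken link
  - ticket 5 (Bad redirect): blocked_by=NULL -> NULL

SQL:
SELECT a.title AS item, b.title AS blocked_by
FROM tickets a
LEFT JOIN tickets b ON a.blocked_by = b.id

Result:
item          | blocked_by 
--------------+------------
Wrong total   | NULL       
Broken link   | Wrong total
Crash on save | Broken link
Stale cache   | Broken link
Bad redirect  | NULL       


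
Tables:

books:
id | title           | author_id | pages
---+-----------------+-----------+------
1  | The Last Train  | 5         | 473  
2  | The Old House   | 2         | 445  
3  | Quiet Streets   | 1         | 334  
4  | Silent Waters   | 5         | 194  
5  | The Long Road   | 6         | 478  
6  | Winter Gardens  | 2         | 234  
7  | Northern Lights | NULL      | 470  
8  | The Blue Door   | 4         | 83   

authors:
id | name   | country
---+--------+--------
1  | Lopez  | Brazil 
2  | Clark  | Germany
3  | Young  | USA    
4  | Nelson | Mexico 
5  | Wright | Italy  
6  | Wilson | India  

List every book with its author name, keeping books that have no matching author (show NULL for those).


LEFT JOIN keeps every row from books (the left table); where author_id has no match in authors, the author columns become NULL. Walk through each book:
  - book 1 (The Last Train): author_id=5 -> matches Wright
  - book 2 (The Old House): author_id=2 -> matches Clark
  - book 3 (Quiet Streets): author_id=1 -> matches Lopez
  - book 4 (Silent Waters): author_id=5 -> matches Wright
  - book 5 (The Long Road): author_id=6 -> matches Wilson
  - book 6 (Winter Gardens): author_id=2 -> matches Clark
  - book 7 (Northern Lights): author_id=NULL, no match -> kept with NULL
  - book 8 (The Blue Door): author_id=4 -> matches Nelson
All 8 rows appear; 1 has NULL author.

SQL:
SELECT a.title, b.name AS author
FROM books a
LEFT JOIN authors b ON a.author_id = b.id

Result:
title           | author
----------------+-------
The Last Train  | Wright
The Old House   | Clark 
Quiet Streets   | Lopez 
Silent Waters   | Wright
The Long Road   | Wilson
Winter Gardens  | Clark 
Northern Lights | NULL  
The Blue Door   | Nelson


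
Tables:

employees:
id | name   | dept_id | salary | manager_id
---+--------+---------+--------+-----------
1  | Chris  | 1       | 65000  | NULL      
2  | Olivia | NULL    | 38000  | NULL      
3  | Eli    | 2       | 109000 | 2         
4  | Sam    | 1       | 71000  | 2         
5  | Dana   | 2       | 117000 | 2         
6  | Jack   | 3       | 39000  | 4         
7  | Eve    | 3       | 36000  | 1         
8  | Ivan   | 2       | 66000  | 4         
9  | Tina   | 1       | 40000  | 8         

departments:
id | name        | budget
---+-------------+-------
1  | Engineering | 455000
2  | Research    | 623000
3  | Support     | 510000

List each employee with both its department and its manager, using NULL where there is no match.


Two LEFT JOINs from the same base table employees: one to departments via dept_id, one to employees itself via manager_id. Both are LEFT so every employee is preserved.
Match against departments:
  - employee 1 (Chris): dept_id=1 -> matches Engineering
  - employee 2 (Olivia): dept_id=NULL, no match -> kept with NULL
  - employee 3 (Eli): dept_id=2 -> matches Research
  - employee 4 (Sam): dept_id=1 -> matches Engineering
  - employee 5 (Dana): dept_id=2 -> matches Research
  - employee 6 (Jack): dept_id=3 -> matches Support
  - employee 7 (Eve): dept_id=3 -> matches Support
  - employee 8 (Ivan): dept_id=2 -> matches Research
  - employee 9 (Tina): dept_id=1 -> matches Engineering
Match against employees (self):
  - employee 1 (Chris): manager_id=NULL -> NULL
  - employee 2 (Olivia): manager_id=NULL -> NULL
  - employee 3 (Eli): manager_id=2 -> Olivia
  - employee 4 (Sam): manager_id=2 -> Olivia
  - employee 5 (Dana): manager_id=2 -> Olivia
  - employee 6 (Jack): manager_id=4 -> Sam
  - employee 7 (Eve): manager_id=1 -> Chris
  - employee 8 (Ivan): manager_id=4 -> Sam
  - employee 9 (Tina): manager_id=8 -> Ivan

SQL:
SELECT a.name, b.name AS department, c.name AS manager
FROM employees a
LEFT JOIN departments b ON a.dept_id = b.id
LEFT JOIN employees c ON a.manager_id = c.id

Result:
name   | department  | manager
-------+-------------+--------
Chris  | Engineering | NULL   
Olivia | NULL        | NULL   
Eli    | Research    | Olivia 
Sam    | Engineering | Olivia 
Dana   | Research    | Olivia 
Jack   | Support     | Sam    
Eve    | Support     | Chris  
Ivan   | Research    | Sam    
Tina   | Engineering | Ivan   


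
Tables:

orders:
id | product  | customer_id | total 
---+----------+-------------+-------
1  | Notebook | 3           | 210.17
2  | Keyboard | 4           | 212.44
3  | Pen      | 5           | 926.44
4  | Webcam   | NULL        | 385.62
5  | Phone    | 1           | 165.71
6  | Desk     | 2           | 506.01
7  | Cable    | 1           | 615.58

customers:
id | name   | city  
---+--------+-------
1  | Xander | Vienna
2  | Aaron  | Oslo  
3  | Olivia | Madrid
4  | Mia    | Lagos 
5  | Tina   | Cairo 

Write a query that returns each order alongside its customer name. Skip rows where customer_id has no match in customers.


INNER JOIN keeps only orders rows whose customer_id matches an id in customers. Walk through each order:
  - order 1 (Notebook): customer_id=3 -> matches Olivia
  - order 2 (Keyboard): customer_id=4 -> matches Mia
  - order 3 (Pen): customer_id=5 -> matches Tina
  - order 4 (Webcam): customer_id=NULL, no match -> dropped
  - order 5 (Phone): customer_id=1 -> matches Xander
  - order 6 (Desk): customer_id=2 -> matches Aaron
  - order 7 (Cable): customer_id=1 -> matches Xander
So 1 of 7 rows is dropped.

SQL:
SELECT a.product, b.name AS customer
FROM orders a
INNER JOIN customers b ON a.customer_id = b.id

Result:
product  | customer
---------+---------
Notebook | Olivia  
Keyboard | Mia     
Pen      | Tina    
Phone    | Xander  
Desk     | Aaron   
Cable    | Xander  


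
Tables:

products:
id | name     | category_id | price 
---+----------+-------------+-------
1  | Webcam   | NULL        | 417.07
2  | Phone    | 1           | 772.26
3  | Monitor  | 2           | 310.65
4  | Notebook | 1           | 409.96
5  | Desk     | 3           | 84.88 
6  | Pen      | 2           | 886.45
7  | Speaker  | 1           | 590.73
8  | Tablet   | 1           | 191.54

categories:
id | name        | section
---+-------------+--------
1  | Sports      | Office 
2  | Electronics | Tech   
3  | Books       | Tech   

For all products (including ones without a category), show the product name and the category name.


LEFT JOIN keeps every row from products (the left table); where category_id has no match in categories, the category columns become NULL. Walk through each product:
  - product 1 (Webcam): category_id=NULL, no match -> kept with NULL
  - product 2 (Phone): category_id=1 -> matches Sports
  - product 3 (Monitor): category_id=2 -> matches Electronics
  - product 4 (Notebook): category_id=1 -> matches Sports
  - product 5 (Desk): category_id=3 -> matches Books
  - product 6 (Pen): category_id=2 -> matches Electronics
  - product 7 (Speaker): category_id=1 -> matches Sports
  - product 8 (Tablet): category_id=1 -> matches Sports
All 8 rows appear; 1 has NULL category.

SQL:
SELECT a.name, b.name AS category
FROM products a
LEFT JOIN categories b ON a.category_id = b.id

Result:
name     | category   
---------+------------
Webcam   | NULL       
Phone    | Sports     
Monitor  | Electronics
Notebook | Sports     
Desk     | Books      
Pen      | Electronics
Speaker  | Sports     
Tablet   | Sports     


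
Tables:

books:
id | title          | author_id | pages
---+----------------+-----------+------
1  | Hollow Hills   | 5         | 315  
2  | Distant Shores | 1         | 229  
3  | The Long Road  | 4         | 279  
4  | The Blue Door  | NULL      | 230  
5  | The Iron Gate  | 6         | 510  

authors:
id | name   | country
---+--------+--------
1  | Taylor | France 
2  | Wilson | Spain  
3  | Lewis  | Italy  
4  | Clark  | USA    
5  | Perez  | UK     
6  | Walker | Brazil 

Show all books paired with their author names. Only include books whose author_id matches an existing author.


INNER JOIN keeps only books rows whose author_id matches an id in authors. Walk through each book:
  - book 1 (Hollow Hills): author_id=5 -> matches Perez
  - book 2 (Distant Shores): author_id=1 -> matches Taylor
  - book 3 (The Long Road): author_id=4 -> matches Clark
  - book 4 (The Blue Door): author_id=NULL, no match -> dropped
  - book 5 (The Iron Gate): author_id=6 -> matches Walker
So 1 of 5 rows is dropped.

SQL:
SELECT a.title, b.name AS author
FROM books a
INNER JOIN authors b ON a.author_id = b.id

Result:
title          | author
---------------+-------
Hollow Hills   | Perez 
Distant Shores | Taylor
The Long Road  | Clark 
The Iron Gate  | Walker


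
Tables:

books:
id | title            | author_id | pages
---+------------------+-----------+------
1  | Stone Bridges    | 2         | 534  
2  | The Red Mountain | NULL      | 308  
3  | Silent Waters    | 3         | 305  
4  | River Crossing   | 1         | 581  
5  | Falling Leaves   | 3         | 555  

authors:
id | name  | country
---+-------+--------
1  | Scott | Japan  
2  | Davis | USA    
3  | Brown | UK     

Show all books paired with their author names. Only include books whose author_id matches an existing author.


INNER JOIN keeps only books rows whose author_id matches an id in authors. Walk through each book:
  - book 1 (Stone Bridges): author_id=2 -> matches Davis
  - book 2 (The Red Mountain): author_id=NULL, no match -> dropped
  - book 3 (Silent Waters): author_id=3 -> matches Brown
  - book 4 (River Crossing): author_id=1 -> matches Scott
  - book 5 (Falling Leaves): author_id=3 -> matches Brown
So 1 of 5 rows is dropped.

SQL:
SELECT a.title, b.name AS author
FROM books a
INNER JOIN authors b ON a.author_id = b.id

Result:
title          | author
---------------+-------
Stone Bridges  | Davis 
Silent Waters  | Brown 
River Crossing | Scott 
Falling Leaves | Brown 


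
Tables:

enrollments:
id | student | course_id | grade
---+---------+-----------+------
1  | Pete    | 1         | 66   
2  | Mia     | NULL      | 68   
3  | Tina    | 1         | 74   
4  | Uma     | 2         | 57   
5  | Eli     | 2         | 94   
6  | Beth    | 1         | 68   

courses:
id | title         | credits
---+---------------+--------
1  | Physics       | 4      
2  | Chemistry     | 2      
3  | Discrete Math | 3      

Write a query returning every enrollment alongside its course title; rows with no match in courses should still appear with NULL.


LEFT JOIN keeps every row from enrollments (the left table); where course_id has no match in courses, the course columns become NULL. Walk through each enrollment:
  - enrollment 1 (Pete): course_id=1 -> matches Physics
  - enrollment 2 (Mia): course_id=NULL, no match -> kept with NULL
  - enrollment 3 (Tina): course_id=1 -> matches Physics
  - enrollment 4 (Uma): course_id=2 -> matches Chemistry
  - enrollment 5 (Eli): course_id=2 -> matches Chemistry
  - enrollment 6 (Beth): course_id=1 -> matches Physics
All 6 rows appear; 1 has NULL course.

SQL:
SELECT a.student, b.title AS course
FROM enrollments a
LEFT JOIN courses b ON a.course_id = b.id

Result:
student | course   
--------+----------
Pete    | Physics  
Mia     | NULL     
Tina    | Physics  
Uma     | Chemistry
Eli     | Chemistry
Beth    | Physics  


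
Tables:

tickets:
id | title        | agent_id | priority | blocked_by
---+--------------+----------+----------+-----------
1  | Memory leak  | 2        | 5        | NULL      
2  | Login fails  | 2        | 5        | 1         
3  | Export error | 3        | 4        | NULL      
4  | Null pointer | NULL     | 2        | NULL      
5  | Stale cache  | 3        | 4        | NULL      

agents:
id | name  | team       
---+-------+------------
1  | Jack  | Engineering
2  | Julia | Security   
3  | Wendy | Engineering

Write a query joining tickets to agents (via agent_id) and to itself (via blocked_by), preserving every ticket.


Two LEFT JOINs from the same base table tickets: one to agents via agent_id, one to tickets itself via blocked_by. Both are LEFT so every ticket is preserved.
Match against agents:
  - ticket 1 (Memory leak): agent_id=2 -> matches Julia
  - ticket 2 (Login fails): agent_id=2 -> matches Julia
  - ticket 3 (Export error): agent_id=3 -> matches Wendy
  - ticket 4 (Null pointer): agent_id=NULL, no match -> kept with NULL
  - ticket 5 (Stale cache): agent_id=3 -> matches Wendy
Match against tickets (self):
  - ticket 1 (Memory leak): blocked_by=NULL -> NULL
  - ticket 2 (Login fails): blocked_by=1 -> Memory leak
  - ticket 3 (Export error): blocked_by=NULL -> NULL
  - ticket 4 (Null pointer): blocked_by=NULL -> NULL
  - ticket 5 (Stale cache): blocked_by=NULL -> NULL

SQL:
SELECT a.title, b.name AS agent, c.title AS blocked_by
FROM tickets a
LEFT JOIN agents b ON a.agent_id = b.id
LEFT JOIN tickets c ON a.blocked_by = c.id

Result:
title        | agent | blocked_by 
-------------+-------+------------
Memory leak  | Julia | NULL       
Login fails  | Julia | Memory leak
Export error | Wendy | NULL       
Null pointer | NULL  | NULL       
Stale cache  | Wendy | NULL       


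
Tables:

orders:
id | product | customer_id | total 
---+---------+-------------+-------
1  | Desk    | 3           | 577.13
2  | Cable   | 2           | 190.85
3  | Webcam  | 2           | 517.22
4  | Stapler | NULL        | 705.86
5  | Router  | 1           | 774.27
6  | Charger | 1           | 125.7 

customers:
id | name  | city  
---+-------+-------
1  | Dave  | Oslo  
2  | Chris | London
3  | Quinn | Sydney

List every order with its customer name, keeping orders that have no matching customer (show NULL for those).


LEFT JOIN keeps every row from orders (the left table); where customer_id has no match in customers, the customer columns become NULL. Walk through each order:
  - order 1 (Desk): customer_id=3 -> matches Quinn
  - order 2 (Cable): customer_id=2 -> matches Chris
  - order 3 (Webcam): customer_id=2 -> matches Chris
  - order 4 (Stapler): customer_id=NULL, no match -> kept with NULL
  - order 5 (Router): customer_id=1 -> matches Dave
  - order 6 (Charger): customer_id=1 -> matches Dave
All 6 rows appear; 1 has NULL customer.

SQL:
SELECT a.product, b.name AS customer
FROM orders a
LEFT JOIN customers b ON a.customer_id = b.id

Result:
product | customer
--------+---------
Desk    | Quinn   
Cable   | Chris   
Webcam  | Chris   
Stapler | NULL    
Router  | Dave    
Charger | Dave    


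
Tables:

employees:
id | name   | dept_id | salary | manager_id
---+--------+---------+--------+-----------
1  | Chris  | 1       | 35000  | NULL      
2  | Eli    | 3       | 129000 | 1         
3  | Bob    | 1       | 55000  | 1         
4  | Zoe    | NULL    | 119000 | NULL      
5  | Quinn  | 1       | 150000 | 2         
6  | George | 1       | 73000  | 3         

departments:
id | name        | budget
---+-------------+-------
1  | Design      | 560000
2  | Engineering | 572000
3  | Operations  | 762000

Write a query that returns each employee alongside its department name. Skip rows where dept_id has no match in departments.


INNER JOIN keeps only employees rows whose dept_id matches an id in departments. Walk through each employee:
  - employee 1 (Chris): dept_id=1 -> matches Design
  - employee 2 (Eli): dept_id=3 -> matches Operations
  - employee 3 (Bob): dept_id=1 -> matches Design
  - employee 4 (Zoe): dept_id=NULL, no match -> dropped
  - employee 5 (Quinn): dept_id=1 -> matches Design
  - employee 6 (George): dept_id=1 -> matches Design
So 1 of 6 rows is dropped.

SQL:
SELECT a.name, b.name AS department
FROM employees a
INNER JOIN departments b ON a.dept_id = b.id

Result:
name   | department
-------+-----------
Chris  | Design    
Eli    | Operations
Bob    | Design    
Quinn  | Design    
George | Design    


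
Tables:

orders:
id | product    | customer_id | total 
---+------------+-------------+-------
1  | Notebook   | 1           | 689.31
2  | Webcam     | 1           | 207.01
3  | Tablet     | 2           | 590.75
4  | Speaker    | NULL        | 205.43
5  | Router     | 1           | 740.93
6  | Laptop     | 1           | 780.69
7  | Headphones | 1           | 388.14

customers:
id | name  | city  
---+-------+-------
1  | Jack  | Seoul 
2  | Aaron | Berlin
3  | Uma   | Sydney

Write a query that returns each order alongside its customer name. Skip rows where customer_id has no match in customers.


INNER JOIN keeps only orders rows whose customer_id matches an id in customers. Walk through each order:
  - order 1 (Notebook): customer_id=1 -> matches Jack
  - order 2 (Webcam): customer_id=1 -> matches Jack
  - order 3 (Tablet): customer_id=2 -> matches Aaron
  - order 4 (Speaker): customer_id=NULL, no match -> dropped
  - order 5 (Router): customer_id=1 -> matches Jack
  - order 6 (Laptop): customer_id=1 -> matches Jack
  - order 7 (Headphones): customer_id=1 -> matches Jack
So 1 of 7 rows is dropped.

SQL:
SELECT a.product, b.name AS customer
FROM orders a
INNER JOIN customers b ON a.customer_id = b.id

Result:
product    | customer
-----------+---------
Notebook   | Jack    
Webcam     | Jack    
Tablet     | Aaron   
Router     | Jack    
Laptop     | Jack    
Headphones | Jack    


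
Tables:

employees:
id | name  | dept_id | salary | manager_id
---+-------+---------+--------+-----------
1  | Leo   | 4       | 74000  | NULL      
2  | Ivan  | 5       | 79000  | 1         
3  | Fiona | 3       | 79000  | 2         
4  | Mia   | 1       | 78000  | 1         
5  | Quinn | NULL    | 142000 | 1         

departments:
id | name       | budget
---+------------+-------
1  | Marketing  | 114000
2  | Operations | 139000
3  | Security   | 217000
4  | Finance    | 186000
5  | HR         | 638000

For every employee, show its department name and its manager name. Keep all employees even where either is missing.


Two LEFT JOINs from the same base table employees: one to departments via dept_id, one to employees itself via manager_id. Both are LEFT so every employee is preserved.
Match against departments:
  - employee 1 (Leo): dept_id=4 -> matches Finance
  - employee 2 (Ivan): dept_id=5 -> matches HR
  - employee 3 (Fiona): dept_id=3 -> matches Security
  - employee 4 (Mia): dept_id=1 -> matches Marketing
  - employee 5 (Quinn): dept_id=NULL, no match -> kept with NULL
Match against employees (self):
  - employee 1 (Leo): manager_id=NULL -> NULL
  - employee 2 (Ivan): manager_id=1 -> Leo
  - employee 3 (Fiona): manager_id=2 -> Ivan
  - employee 4 (Mia): manager_id=1 -> Leo
  - employee 5 (Quinn): manager_id=1 -> Leo

SQL:
SELECT a.name, b.name AS department, c.name AS manager
FROM employees a
LEFT JOIN departments b ON a.dept_id = b.id
LEFT JOIN employees c ON a.manager_id = c.id

Result:
name  | department | manager
------+------------+--------
Leo   | Finance    | NULL   
Ivan  | HR         | Leo    
Fiona | Security   | Ivan   
Mia   | Marketing  | Leo    
Quinn | NULL       | Leo    


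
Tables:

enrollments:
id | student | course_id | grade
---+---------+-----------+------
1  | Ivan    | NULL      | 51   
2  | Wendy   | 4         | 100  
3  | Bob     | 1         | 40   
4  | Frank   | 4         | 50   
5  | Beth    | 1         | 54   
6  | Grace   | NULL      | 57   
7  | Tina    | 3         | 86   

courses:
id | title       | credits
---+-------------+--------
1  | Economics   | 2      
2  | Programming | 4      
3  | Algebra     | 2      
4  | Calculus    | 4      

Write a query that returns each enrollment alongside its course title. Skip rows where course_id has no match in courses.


INNER JOIN keeps only enrollments rows whose course_id matches an id in courses. Walk through each enrollment:
  - enrollment 1 (Ivan): course_id=NULL, no match -> dropped
  - enrollment 2 (Wendy): course_id=4 -> matches Calculus
  - enrollment 3 (Bob): course_id=1 -> matches Economics
  - enrollment 4 (Frank): course_id=4 -> matches Calculus
  - enrollment 5 (Beth): course_id=1 -> matches Economics
  - enrollment 6 (Grace): course_id=NULL, no match -> dropped
  - enrollment 7 (Tina): course_id=3 -> matches Algebra
So 2 of 7 rows are dropped.

SQL:
SELECT a.student, b.title AS course
FROM enrollments a
INNER JOIN courses b ON a.course_id = b.id

Result:
student | course   
--------+----------
Wendy   | Calculus 
Bob     | Economics
Frank   | Calculus 
Beth    | Economics
Tina    | Algebra  


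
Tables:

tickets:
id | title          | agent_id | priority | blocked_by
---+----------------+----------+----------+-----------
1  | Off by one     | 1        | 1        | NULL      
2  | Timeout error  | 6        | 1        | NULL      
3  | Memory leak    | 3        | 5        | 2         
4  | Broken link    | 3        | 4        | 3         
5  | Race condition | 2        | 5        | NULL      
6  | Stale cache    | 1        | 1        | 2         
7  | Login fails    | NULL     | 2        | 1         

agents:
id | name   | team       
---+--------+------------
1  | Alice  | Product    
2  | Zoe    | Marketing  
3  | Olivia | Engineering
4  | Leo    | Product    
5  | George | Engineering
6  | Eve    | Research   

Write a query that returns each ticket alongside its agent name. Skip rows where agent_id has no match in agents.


INNER JOIN keeps only tickets rows whose agent_id matches an id in agents. Walk through each ticket:
  - ticket 1 (Off by one): agent_id=1 -> matches Alice
  - ticket 2 (Timeout error): agent_id=6 -> matches Eve
  - ticket 3 (Memory leak): agent_id=3 -> matches Olivia
  - ticket 4 (Broken link): agent_id=3 -> matches Olivia
  - ticket 5 (Race condition): agent_id=2 -> matches Zoe
  - ticket 6 (Stale cache): agent_id=1 -> matches Alice
  - ticket 7 (Login fails): agent_id=NULL, no match -> dropped
So 1 of 7 rows is dropped.

SQL:
SELECT a.title, b.name AS agent
FROM tickets a
INNER JOIN agents b ON a.agent_id = b.id

Result:
title          | agent 
---------------+-------
Off by one     | Alice 
Timeout error  | Eve   
Memory leak    | Olivia
Broken link    | Olivia
Race condition | Zoe   
Stale cache    | Alice 


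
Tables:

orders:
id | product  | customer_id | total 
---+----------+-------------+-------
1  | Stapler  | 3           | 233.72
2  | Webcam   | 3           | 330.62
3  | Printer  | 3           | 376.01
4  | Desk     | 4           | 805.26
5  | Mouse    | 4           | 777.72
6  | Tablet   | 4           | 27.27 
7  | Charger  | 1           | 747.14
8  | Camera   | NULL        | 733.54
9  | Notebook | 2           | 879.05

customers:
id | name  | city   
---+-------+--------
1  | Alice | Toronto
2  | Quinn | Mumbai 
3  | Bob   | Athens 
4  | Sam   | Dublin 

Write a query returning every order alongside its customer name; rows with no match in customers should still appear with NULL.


LEFT JOIN keeps every row from orders (the left table); where customer_id has no match in customers, the customer columns become NULL. Walk through each order:
  - order 1 (Stapler): customer_id=3 -> matches Bob
  - order 2 (Webcam): customer_id=3 -> matches Bob
  - order 3 (Printer): customer_id=3 -> matches Bob
  - order 4 (Desk): customer_id=4 -> matches Sam
  - order 5 (Mouse): customer_id=4 -> matches Sam
  - order 6 (Tablet): customer_id=4 -> matches Sam
  - order 7 (Charger): customer_id=1 -> matches Alice
  - order 8 (Camera): customer_id=NULL, no match -> kept with NULL
  - order 9 (Notebook): customer_id=2 -> matches Quinn
All 9 rows appear; 1 has NULL customer.

SQL:
SELECT a.product, b.name AS customer
FROM orders a
LEFT JOIN customers b ON a.customer_id = b.id

Result:
product  | customer
---------+---------
Stapler  | Bob     
Webcam   | Bob     
Printer  | Bob     
Desk     | Sam     
Mouse    | Sam     
Tablet   | Sam     
Charger  | Alice   
Camera   | NULL    
Notebook | Quinn   


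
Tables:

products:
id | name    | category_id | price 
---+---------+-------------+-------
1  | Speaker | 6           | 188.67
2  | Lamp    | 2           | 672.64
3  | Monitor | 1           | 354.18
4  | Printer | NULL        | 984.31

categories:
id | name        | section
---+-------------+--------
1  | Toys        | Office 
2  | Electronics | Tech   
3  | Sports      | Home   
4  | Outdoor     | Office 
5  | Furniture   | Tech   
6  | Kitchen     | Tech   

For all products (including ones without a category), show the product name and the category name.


LEFT JOIN keeps every row from products (the left table); where category_id has no match in categories, the category columns become NULL. Walk through each product:
  - product 1 (Speaker): category_id=6 -> matches Kitchen
  - product 2 (Lamp): category_id=2 -> matches Electronics
  - product 3 (Monitor): category_id=1 -> matches Toys
  - product 4 (Printer): category_id=NULL, no match -> kept with NULL
All 4 rows appear; 1 has NULL category.

SQL:
SELECT a.name, b.name AS category
FROM products a
LEFT JOIN categories b ON a.category_id = b.id

Result:
name    | category   
--------+------------
Speaker | Kitchen    
Lamp    | Electronics
Monitor | Toys       
Printer | NULL       


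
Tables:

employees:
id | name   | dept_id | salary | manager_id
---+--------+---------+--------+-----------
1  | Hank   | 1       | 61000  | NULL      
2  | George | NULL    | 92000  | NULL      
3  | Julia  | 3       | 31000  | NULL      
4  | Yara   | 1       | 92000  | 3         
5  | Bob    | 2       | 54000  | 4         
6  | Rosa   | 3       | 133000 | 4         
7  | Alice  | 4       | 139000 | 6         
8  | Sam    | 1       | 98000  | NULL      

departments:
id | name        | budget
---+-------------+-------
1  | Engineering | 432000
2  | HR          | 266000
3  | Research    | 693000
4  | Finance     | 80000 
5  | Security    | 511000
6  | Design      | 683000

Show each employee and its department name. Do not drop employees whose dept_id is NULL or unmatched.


LEFT JOIN keeps every row from employees (the left table); where dept_id has no match in departments, the department columns become NULL. Walk through each employee:
  - employee 1 (Hank): dept_id=1 -> matches Engineering
  - employee 2 (George): dept_id=NULL, no match -> kept with NULL
  - employee 3 (Julia): dept_id=3 -> matches Research
  - employee 4 (Yara): dept_id=1 -> matches Engineering
  - employee 5 (Bob): dept_id=2 -> matches HR
  - employee 6 (Rosa): dept_id=3 -> matches Research
  - employee 7 (Alice): dept_id=4 -> matches Finance
  - employee 8 (Sam): dept_id=1 -> matches Engineering
All 8 rows appear; 1 has NULL department.

SQL:
SELECT a.name, b.name AS department
FROM employees a
LEFT JOIN departments b ON a.dept_id = b.id

Result:
name   | department 
-------+------------
Hank   | Engineering
George | NULL       
Julia  | Research   
Yara   | Engineering
Bob    | HR         
Rosa   | Research   
Alice  | Finance    
Sam    | Engineering


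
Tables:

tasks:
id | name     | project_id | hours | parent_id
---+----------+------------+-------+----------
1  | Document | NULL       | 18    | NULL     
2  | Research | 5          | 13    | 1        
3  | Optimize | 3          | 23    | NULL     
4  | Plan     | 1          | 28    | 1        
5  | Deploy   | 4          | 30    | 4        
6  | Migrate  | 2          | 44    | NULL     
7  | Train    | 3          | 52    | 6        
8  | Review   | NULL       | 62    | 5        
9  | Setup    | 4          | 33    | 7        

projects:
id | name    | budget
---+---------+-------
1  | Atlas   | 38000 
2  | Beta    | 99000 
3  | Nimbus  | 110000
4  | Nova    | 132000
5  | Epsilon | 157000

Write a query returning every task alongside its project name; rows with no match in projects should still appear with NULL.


LEFT JOIN keeps every row from tasks (the left table); where project_id has no match in projects, the project columns become NULL. Walk through each task:
  - task 1 (Document): project_id=NULL, no match -> kept with NULL
  - task 2 (Research): project_id=5 -> matches Epsilon
  - task 3 (Optimize): project_id=3 -> matches Nimbus
  - task 4 (Plan): project_id=1 -> matches Atlas
  - task 5 (Deploy): project_id=4 -> matches Nova
  - task 6 (Migrate): project_id=2 -> matches Beta
  - task 7 (Train): project_id=3 -> matches Nimbus
  - task 8 (Review): project_id=NULL, no match -> kept with NULL
  - task 9 (Setup): project_id=4 -> matches Nova
All 9 rows appear; 2 have NULL project.

SQL:
SELECT a.name, b.name AS project
FROM tasks a
LEFT JOIN projects b ON a.project_id = b.id

Result:
name     | project
---------+--------
Document | NULL   
Research | Epsilon
Optimize | Nimbus 
Plan     | Atlas  
Deploy   | Nova   
Migrate  | Beta   
Train    | Nimbus 
Review   | NULL   
Setup    | Nova   


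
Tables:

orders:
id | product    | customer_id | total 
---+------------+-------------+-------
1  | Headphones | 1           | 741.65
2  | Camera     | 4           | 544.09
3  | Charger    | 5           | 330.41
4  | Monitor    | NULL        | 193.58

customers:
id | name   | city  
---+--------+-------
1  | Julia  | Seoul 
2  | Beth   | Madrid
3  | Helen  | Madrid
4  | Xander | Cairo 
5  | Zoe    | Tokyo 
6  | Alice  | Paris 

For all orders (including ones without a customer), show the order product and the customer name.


LEFT JOIN keeps every row from orders (the left table); where customer_id has no match in customers, the customer columns become NULL. Walk through each order:
  - order 1 (Headphones): customer_id=1 -> matches Julia
  - order 2 (Camera): customer_id=4 -> matches Xander
  - order 3 (Charger): customer_id=5 -> matches Zoe
  - order 4 (Monitor): customer_id=NULL, no match -> kept with NULL
All 4 rows appear; 1 has NULL customer.

SQL:
SELECT a.product, b.name AS customer
FROM orders a
LEFT JOIN customers b ON a.customer_id = b.id

Result:
product    | customer
-----------+---------
Headphones | Julia   
Camera     | Xander  
Charger    | Zoe     
Monitor    | NULL    
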